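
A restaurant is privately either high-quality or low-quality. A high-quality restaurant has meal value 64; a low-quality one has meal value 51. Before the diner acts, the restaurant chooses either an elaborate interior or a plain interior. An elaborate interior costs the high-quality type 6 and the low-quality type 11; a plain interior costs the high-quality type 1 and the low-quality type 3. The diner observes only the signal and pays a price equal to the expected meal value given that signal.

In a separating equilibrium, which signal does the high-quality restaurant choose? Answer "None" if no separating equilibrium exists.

None

Try high-quality → elaborate interior, low-quality → plain interior:
  Under separation the diner infers type exactly: elaborate interior → high-quality (pays 64), plain interior → low-quality (pays 51).
  High-quality: elaborate interior gives 64 − 6 = 58; plain interior gives 51 − 1 = 50. No deviation. ✓
  Low-quality: plain interior gives 51 − 3 = 48; elaborate interior gives 64 − 11 = 53. Would deviate. ✗
Try high-quality → plain interior, low-quality → elaborate interior:
  Under separation the diner infers type exactly: plain interior → high-quality (pays 64), elaborate interior → low-quality (pays 51).
  High-quality: plain interior gives 64 − 1 = 63; elaborate interior gives 51 − 6 = 45. No deviation. ✓
  Low-quality: elaborate interior gives 51 − 11 = 40; plain interior gives 64 − 3 = 61. Would deviate. ✗
Neither assignment is incentive-compatible.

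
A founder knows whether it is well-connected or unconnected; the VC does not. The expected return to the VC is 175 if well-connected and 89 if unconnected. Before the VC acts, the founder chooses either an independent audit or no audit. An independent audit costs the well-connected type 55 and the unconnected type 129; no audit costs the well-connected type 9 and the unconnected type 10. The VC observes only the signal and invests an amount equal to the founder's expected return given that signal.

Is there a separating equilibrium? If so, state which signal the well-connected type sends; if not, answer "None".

audit

Try well-connected → audit, unconnected → no audit:
  If types separate, audit earns payment 175 and no audit earns 89.
  Well-connected: audit gives 175 − 55 = 120; no audit gives 89 − 9 = 80. No deviation. ✓
  Unconnected: no audit gives 89 − 10 = 79; audit gives 175 − 129 = 46. No deviation. ✓
Both hold — the well-connected type sends audit.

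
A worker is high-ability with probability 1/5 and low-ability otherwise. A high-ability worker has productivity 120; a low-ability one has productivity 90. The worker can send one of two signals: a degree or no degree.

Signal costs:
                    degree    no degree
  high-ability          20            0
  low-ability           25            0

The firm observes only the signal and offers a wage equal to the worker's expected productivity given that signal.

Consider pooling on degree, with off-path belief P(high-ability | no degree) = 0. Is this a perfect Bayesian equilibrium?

No

At the pooled signal (degree) the firm holds the prior 1/5 and pays 1/5·120 + 4/5·90 = 96. Off-path (no degree) belief 0 gives 0·120 + 1·90 = 90.
High-ability: degree gives 96 − 20 = 76; no degree gives 90 − 0 = 90. Deviates. ✗
Low-ability: degree gives 96 − 25 = 71; no degree gives 90 − 0 = 90. Deviates. ✗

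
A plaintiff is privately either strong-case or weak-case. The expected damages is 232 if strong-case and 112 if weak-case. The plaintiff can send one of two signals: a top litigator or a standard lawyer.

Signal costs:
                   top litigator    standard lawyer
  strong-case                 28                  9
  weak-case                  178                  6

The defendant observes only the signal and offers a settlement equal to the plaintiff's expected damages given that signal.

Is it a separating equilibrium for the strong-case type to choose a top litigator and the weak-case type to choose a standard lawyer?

If types separate, top litigator earns payment 232 and standard lawyer earns 112.
Strong-case: top litigator gives 232 − 28 = 204; standard lawyer gives 112 − 9 = 103. No deviation. ✓
Weak-case: standard lawyer gives 112 − 6 = 106; top litigator gives 232 − 178 = 54. No deviation. ✓
Neither type gains from mimicking the other.

Yes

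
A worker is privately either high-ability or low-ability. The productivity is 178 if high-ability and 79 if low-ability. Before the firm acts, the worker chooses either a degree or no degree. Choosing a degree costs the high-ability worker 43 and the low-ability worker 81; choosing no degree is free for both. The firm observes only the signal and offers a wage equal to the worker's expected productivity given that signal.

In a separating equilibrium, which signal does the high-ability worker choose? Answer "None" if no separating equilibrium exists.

Try high-ability → degree, low-ability → no degree:
  Under separation the firm infers type exactly: degree → high-ability (pays 178), no degree → low-ability (pays 79).
  High-ability: degree gives 178 − 43 = 135; no degree gives 79 − 0 = 79. No deviation. ✓
  Low-ability: no degree gives 79 − 0 = 79; degree gives 178 − 81 = 97. Would deviate. ✗
Try high-ability → no degree, low-ability → degree:
  Under separation the firm infers type exactly: no degree → high-ability (pays 178), degree → low-ability (pays 79).
  High-ability: no degree gives 178 − 0 = 178; degree gives 79 − 43 = 36. No deviation. ✓
  Low-ability: degree gives 79 − 81 = -2; no degree gives 178 − 0 = 178. Would deviate. ✗
Neither assignment is incentive-compatible.

None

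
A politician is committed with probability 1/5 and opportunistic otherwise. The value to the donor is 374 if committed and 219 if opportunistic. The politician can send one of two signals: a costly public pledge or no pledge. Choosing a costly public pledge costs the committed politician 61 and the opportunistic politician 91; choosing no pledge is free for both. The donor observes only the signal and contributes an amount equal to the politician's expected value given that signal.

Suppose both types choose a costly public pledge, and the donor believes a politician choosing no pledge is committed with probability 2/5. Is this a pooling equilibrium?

At the pooled signal (pledge) the donor holds the prior 1/5 and pays 1/5·374 + 4/5·219 = 250. Off-path (no pledge) belief 2/5 gives 2/5·374 + 3/5·219 = 281.
Committed: pledge gives 250 − 61 = 189; no pledge gives 281 − 0 = 281. Deviates. ✗
Opportunistic: pledge gives 250 − 91 = 159; no pledge gives 281 − 0 = 281. Deviates. ✗

No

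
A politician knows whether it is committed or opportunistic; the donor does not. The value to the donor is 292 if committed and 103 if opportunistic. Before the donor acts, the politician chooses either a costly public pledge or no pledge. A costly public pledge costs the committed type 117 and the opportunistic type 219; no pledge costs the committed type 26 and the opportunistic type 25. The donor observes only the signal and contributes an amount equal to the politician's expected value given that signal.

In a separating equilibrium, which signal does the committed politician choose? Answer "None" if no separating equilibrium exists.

Try committed → pledge, opportunistic → no pledge:
  If types separate, pledge earns payment 292 and no pledge earns 103.
  Committed: pledge gives 292 − 117 = 175; no pledge gives 103 − 26 = 77. No deviation. ✓
  Opportunistic: no pledge gives 103 − 25 = 78; pledge gives 292 − 219 = 73. No deviation. ✓
Both hold — the committed type sends pledge.

pledge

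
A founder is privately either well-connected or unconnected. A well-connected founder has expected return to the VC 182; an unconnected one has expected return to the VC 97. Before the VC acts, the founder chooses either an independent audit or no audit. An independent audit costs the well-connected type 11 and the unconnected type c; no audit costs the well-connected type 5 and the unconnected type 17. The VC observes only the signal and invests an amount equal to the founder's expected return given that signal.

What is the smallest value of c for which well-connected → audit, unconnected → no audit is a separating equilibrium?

102

Under separation: audit → well-connected (pays 182); no audit → unconnected (pays 97).
Well-connected: 182 − 11 = 171 ≥ 97 − 5 = 92. Holds regardless of c. ✓
Unconnected: 97 − 17 ≥ 182 − c, so c ≥ 182 − 80 = 102.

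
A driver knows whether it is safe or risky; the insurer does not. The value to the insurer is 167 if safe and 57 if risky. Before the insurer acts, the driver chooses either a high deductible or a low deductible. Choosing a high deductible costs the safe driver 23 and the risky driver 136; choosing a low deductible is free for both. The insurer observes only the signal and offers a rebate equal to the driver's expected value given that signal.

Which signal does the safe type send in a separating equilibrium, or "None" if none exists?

high deductible

Try safe → high deductible, risky → low deductible:
  If types separate, high deductible earns payment 167 and low deductible earns 57.
  Safe: high deductible gives 167 − 23 = 144; low deductible gives 57 − 0 = 57. No deviation. ✓
  Risky: low deductible gives 57 − 0 = 57; high deductible gives 167 − 136 = 31. No deviation. ✓
Both hold — the safe type sends high deductible.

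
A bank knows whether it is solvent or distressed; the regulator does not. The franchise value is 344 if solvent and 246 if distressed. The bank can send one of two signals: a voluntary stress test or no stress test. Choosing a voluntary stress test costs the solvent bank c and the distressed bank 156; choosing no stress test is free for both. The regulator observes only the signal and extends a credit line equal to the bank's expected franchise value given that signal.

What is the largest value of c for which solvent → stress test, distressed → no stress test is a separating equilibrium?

98

Under separation: stress test → solvent (pays 344); no stress test → distressed (pays 246).
Distressed: 246 − 0 = 246 ≥ 344 − 156 = 188. Holds regardless of c. ✓
Solvent: 344 − c ≥ 246 − 0, so c ≤ 344 − 246 = 98.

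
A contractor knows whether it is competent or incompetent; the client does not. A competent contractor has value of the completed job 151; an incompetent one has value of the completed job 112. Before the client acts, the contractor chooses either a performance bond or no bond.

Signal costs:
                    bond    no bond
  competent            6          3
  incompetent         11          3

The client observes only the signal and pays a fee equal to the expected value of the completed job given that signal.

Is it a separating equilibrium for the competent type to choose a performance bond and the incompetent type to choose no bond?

If types separate, bond earns payment 151 and no bond earns 112.
Competent: bond gives 151 − 6 = 145; no bond gives 112 − 3 = 109. No deviation. ✓
Incompetent: no bond gives 112 − 3 = 109; bond gives 151 − 11 = 140. Would deviate. ✗

No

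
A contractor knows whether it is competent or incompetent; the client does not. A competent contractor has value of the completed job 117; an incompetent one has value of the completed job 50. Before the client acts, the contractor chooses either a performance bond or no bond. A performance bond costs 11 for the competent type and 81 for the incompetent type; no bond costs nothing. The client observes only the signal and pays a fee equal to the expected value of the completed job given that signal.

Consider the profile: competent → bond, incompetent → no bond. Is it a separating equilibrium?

Yes

If types separate, bond earns payment 117 and no bond earns 50.
Competent: bond gives 117 − 11 = 106; no bond gives 50 − 0 = 50. No deviation. ✓
Incompetent: no bond gives 50 − 0 = 50; bond gives 117 − 81 = 36. No deviation. ✓
Neither type gains from mimicking the other.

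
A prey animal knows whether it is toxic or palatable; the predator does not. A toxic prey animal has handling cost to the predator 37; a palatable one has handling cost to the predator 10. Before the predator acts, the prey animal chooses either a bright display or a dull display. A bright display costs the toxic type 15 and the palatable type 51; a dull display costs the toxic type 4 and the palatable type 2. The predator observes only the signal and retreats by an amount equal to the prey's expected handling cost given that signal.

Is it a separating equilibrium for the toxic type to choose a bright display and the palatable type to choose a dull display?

Yes

If types separate, bright display earns payment 37 and dull display earns 10.
Toxic: bright display gives 37 − 15 = 22; dull display gives 10 − 4 = 6. No deviation. ✓
Palatable: dull display gives 10 − 2 = 8; bright display gives 37 − 51 = -14. No deviation. ✓
Both incentive constraints hold.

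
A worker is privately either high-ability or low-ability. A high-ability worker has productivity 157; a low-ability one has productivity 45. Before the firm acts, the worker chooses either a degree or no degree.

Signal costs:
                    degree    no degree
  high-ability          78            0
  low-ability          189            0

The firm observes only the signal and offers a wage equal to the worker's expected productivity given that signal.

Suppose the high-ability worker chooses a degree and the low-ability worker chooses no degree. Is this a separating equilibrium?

Yes

Under separation the firm infers type exactly: degree → high-ability (pays 157), no degree → low-ability (pays 45).
High-ability: degree gives 157 − 78 = 79; no degree gives 45 − 0 = 45. No deviation. ✓
Low-ability: no degree gives 45 − 0 = 45; degree gives 157 − 189 = -32. No deviation. ✓
Neither type gains from mimicking the other.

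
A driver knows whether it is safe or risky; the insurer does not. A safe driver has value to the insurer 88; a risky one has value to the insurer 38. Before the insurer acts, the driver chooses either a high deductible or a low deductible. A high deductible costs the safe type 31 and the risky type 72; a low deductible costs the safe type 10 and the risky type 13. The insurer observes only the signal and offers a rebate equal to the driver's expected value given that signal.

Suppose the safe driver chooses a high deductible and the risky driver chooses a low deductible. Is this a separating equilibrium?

Under separation the insurer infers type exactly: high deductible → safe (pays 88), low deductible → risky (pays 38).
Safe: high deductible gives 88 − 31 = 57; low deductible gives 38 − 10 = 28. No deviation. ✓
Risky: low deductible gives 38 − 13 = 25; high deductible gives 88 − 72 = 16. No deviation. ✓
Neither type gains from mimicking the other.

Yes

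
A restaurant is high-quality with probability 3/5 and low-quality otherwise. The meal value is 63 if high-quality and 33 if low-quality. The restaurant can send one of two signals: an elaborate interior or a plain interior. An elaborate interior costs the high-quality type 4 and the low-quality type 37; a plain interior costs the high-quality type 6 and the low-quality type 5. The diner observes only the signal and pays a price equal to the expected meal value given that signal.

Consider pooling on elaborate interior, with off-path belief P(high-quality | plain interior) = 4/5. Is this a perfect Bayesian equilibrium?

No

At the pooled signal (elaborate interior) the diner holds the prior 3/5 and pays 3/5·63 + 2/5·33 = 51. Off-path (plain interior) belief 4/5 gives 4/5·63 + 1/5·33 = 57.
High-quality: elaborate interior gives 51 − 4 = 47; plain interior gives 57 − 6 = 51. Deviates. ✗
Low-quality: elaborate interior gives 51 − 37 = 14; plain interior gives 57 − 5 = 52. Deviates. ✗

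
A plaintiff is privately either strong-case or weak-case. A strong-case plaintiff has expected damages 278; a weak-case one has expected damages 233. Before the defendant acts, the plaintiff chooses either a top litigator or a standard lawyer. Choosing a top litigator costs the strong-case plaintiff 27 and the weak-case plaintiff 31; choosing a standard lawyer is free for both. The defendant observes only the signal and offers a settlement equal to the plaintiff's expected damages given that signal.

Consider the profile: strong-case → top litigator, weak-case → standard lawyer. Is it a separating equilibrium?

Under separation the defendant infers type exactly: top litigator → strong-case (pays 278), standard lawyer → weak-case (pays 233).
Strong-case: top litigator gives 278 − 27 = 251; standard lawyer gives 233 − 0 = 233. No deviation. ✓
Weak-case: standard lawyer gives 233 − 0 = 233; top litigator gives 278 − 31 = 247. Would deviate. ✗

No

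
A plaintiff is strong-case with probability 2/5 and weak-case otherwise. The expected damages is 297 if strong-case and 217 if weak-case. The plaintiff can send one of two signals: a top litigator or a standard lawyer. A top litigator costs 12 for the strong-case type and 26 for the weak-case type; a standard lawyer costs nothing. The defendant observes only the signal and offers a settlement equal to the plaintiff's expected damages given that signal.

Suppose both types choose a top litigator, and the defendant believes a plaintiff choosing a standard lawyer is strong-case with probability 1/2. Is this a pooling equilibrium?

No

At the pooled signal (top litigator) the defendant holds the prior 2/5 and pays 2/5·297 + 3/5·217 = 249. Off-path (standard lawyer) belief 1/2 gives 1/2·297 + 1/2·217 = 257.
Strong-case: top litigator gives 249 − 12 = 237; standard lawyer gives 257 − 0 = 257. Deviates. ✗
Weak-case: top litigator gives 249 − 26 = 223; standard lawyer gives 257 − 0 = 257. Deviates. ✗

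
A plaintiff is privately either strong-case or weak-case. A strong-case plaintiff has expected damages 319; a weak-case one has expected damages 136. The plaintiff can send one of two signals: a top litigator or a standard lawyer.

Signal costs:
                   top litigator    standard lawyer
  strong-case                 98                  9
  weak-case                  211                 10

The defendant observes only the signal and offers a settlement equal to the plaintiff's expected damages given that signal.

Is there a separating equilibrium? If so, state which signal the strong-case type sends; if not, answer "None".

top litigator

Try strong-case → top litigator, weak-case → standard lawyer:
  If types separate, top litigator earns payment 319 and standard lawyer earns 136.
  Strong-case: top litigator gives 319 − 98 = 221; standard lawyer gives 136 − 9 = 127. No deviation. ✓
  Weak-case: standard lawyer gives 136 − 10 = 126; top litigator gives 319 − 211 = 108. No deviation. ✓
Both hold — the strong-case type sends top litigator.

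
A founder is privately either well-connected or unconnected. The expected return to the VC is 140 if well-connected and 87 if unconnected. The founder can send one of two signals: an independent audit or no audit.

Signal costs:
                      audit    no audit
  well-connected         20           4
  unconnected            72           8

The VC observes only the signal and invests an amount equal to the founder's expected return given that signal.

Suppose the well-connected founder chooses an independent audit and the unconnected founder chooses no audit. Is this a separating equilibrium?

Yes

Under separation the VC infers type exactly: audit → well-connected (pays 140), no audit → unconnected (pays 87).
Well-connected: audit gives 140 − 20 = 120; no audit gives 87 − 4 = 83. No deviation. ✓
Unconnected: no audit gives 87 − 8 = 79; audit gives 140 − 72 = 68. No deviation. ✓
Neither type gains from mimicking the other.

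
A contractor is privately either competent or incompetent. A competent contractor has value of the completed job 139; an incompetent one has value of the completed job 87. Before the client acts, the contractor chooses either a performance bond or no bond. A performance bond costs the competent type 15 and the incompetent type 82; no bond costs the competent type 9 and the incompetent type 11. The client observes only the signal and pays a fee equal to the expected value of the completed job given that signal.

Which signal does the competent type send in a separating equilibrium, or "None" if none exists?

Try competent → bond, incompetent → no bond:
  Under separation the client infers type exactly: bond → competent (pays 139), no bond → incompetent (pays 87).
  Competent: bond gives 139 − 15 = 124; no bond gives 87 − 9 = 78. No deviation. ✓
  Incompetent: no bond gives 87 − 11 = 76; bond gives 139 − 82 = 57. No deviation. ✓
Both hold — the competent type sends bond.

bond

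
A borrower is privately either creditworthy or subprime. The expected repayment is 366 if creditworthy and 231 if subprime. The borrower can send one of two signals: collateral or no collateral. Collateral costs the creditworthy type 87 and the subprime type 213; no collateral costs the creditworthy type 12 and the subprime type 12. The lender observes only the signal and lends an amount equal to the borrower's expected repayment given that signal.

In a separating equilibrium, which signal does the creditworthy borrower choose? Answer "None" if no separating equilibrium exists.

Try creditworthy → collateral, subprime → no collateral:
  If types separate, collateral earns payment 366 and no collateral earns 231.
  Creditworthy: collateral gives 366 − 87 = 279; no collateral gives 231 − 12 = 219. No deviation. ✓
  Subprime: no collateral gives 231 − 12 = 219; collateral gives 366 − 213 = 153. No deviation. ✓
Both hold — the creditworthy type sends collateral.

collateral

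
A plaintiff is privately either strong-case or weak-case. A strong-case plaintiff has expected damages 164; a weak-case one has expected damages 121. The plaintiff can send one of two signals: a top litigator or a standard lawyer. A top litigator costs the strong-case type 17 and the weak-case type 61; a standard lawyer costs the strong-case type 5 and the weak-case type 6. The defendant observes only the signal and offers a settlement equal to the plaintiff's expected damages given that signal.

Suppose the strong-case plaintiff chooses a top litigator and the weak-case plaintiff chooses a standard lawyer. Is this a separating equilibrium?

Under separation the defendant infers type exactly: top litigator → strong-case (pays 164), standard lawyer → weak-case (pays 121).
Strong-case: top litigator gives 164 − 17 = 147; standard lawyer gives 121 − 5 = 116. No deviation. ✓
Weak-case: standard lawyer gives 121 − 6 = 115; top litigator gives 164 − 61 = 103. No deviation. ✓
Both incentive constraints hold.

Yes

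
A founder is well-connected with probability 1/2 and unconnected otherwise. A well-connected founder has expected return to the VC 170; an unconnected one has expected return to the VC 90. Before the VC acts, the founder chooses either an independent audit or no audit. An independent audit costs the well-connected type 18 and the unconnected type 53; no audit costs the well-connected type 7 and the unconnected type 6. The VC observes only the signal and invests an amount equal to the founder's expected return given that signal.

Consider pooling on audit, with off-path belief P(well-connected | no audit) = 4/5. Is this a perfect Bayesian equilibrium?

No

At the pooled signal (audit) the VC holds the prior 1/2 and pays 1/2·170 + 1/2·90 = 130. Off-path (no audit) belief 4/5 gives 4/5·170 + 1/5·90 = 154.
Well-connected: audit gives 130 − 18 = 112; no audit gives 154 − 7 = 147. Deviates. ✗
Unconnected: audit gives 130 − 53 = 77; no audit gives 154 − 6 = 148. Deviates. ✗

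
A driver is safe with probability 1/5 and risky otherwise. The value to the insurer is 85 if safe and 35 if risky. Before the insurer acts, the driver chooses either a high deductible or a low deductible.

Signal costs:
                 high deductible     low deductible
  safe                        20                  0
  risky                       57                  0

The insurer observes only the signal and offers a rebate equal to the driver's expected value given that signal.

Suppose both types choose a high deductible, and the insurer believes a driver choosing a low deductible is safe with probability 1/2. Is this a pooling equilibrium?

At the pooled signal (high deductible) the insurer holds the prior 1/5 and pays 1/5·85 + 4/5·35 = 45. Off-path (low deductible) belief 1/2 gives 1/2·85 + 1/2·35 = 60.
Safe: high deductible gives 45 − 20 = 25; low deductible gives 60 − 0 = 60. Deviates. ✗
Risky: high deductible gives 45 − 57 = -12; low deductible gives 60 − 0 = 60. Deviates. ✗

No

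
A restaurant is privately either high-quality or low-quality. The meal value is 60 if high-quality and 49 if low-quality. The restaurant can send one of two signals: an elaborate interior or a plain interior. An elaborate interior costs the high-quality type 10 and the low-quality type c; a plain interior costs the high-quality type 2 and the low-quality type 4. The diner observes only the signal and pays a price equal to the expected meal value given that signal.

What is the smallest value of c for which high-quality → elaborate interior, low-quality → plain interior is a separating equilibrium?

15

Under separation: elaborate interior → high-quality (pays 60); plain interior → low-quality (pays 49).
High-quality: 60 − 10 = 50 ≥ 49 − 2 = 47. Holds regardless of c. ✓
Low-quality: 49 − 4 ≥ 60 − c, so c ≥ 60 − 45 = 15.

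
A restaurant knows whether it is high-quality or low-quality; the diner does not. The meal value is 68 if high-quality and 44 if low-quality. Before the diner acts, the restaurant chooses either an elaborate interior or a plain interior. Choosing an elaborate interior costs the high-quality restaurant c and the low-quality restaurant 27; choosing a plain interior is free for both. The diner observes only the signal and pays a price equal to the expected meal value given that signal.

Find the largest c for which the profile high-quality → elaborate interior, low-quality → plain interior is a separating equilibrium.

24

Under separation: elaborate interior → high-quality (pays 68); plain interior → low-quality (pays 44).
Low-quality: 44 − 0 = 44 ≥ 68 − 27 = 41. Holds regardless of c. ✓
High-quality: 68 − c ≥ 44 − 0, so c ≤ 68 − 44 = 24.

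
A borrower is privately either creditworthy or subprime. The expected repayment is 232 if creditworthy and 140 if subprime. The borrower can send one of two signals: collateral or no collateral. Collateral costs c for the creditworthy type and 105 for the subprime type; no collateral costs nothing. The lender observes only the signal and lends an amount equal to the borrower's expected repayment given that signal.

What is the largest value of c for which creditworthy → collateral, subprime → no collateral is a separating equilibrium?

92

Under separation: collateral → creditworthy (pays 232); no collateral → subprime (pays 140).
Subprime: 140 − 0 = 140 ≥ 232 − 105 = 127. Holds regardless of c. ✓
Creditworthy: 232 − c ≥ 140 − 0, so c ≤ 232 − 140 = 92.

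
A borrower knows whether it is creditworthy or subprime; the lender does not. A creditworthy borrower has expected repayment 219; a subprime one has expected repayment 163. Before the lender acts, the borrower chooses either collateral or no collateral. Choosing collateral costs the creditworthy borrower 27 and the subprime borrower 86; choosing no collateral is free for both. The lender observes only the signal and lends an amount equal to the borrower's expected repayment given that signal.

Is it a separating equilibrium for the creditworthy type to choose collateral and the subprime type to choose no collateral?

Under separation the lender infers type exactly: collateral → creditworthy (pays 219), no collateral → subprime (pays 163).
Creditworthy: collateral gives 219 − 27 = 192; no collateral gives 163 − 0 = 163. No deviation. ✓
Subprime: no collateral gives 163 − 0 = 163; collateral gives 219 − 86 = 133. No deviation. ✓
Neither type gains from mimicking the other.

Yes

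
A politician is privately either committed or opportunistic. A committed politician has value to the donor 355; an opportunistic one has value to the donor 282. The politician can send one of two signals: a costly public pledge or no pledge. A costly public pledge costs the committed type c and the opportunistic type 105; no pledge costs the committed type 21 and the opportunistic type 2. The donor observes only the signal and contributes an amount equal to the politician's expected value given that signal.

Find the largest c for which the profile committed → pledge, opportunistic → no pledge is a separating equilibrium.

94

Under separation: pledge → committed (pays 355); no pledge → opportunistic (pays 282).
Opportunistic: 282 − 2 = 280 ≥ 355 − 105 = 250. Holds regardless of c. ✓
Committed: 355 − c ≥ 282 − 21, so c ≤ 355 − 261 = 94.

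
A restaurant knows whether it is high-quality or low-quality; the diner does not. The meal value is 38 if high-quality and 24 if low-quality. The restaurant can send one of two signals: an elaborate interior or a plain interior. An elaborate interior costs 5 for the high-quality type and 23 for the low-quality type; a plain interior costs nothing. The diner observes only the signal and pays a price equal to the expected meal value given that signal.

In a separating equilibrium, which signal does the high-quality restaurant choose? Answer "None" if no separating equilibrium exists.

Try high-quality → elaborate interior, low-quality → plain interior:
  If types separate, elaborate interior earns payment 38 and plain interior earns 24.
  High-quality: elaborate interior gives 38 − 5 = 33; plain interior gives 24 − 0 = 24. No deviation. ✓
  Low-quality: plain interior gives 24 − 0 = 24; elaborate interior gives 38 − 23 = 15. No deviation. ✓
Both hold — the high-quality type sends elaborate interior.

elaborate interior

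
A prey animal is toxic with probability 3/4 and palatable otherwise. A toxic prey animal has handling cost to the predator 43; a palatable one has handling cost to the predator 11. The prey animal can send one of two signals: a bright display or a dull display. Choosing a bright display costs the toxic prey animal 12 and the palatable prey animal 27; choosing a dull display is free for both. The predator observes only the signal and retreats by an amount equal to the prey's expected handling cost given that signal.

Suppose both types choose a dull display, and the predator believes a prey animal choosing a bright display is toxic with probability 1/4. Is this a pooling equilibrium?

At the pooled signal (dull display) the predator holds the prior 3/4 and pays 3/4·43 + 1/4·11 = 35. Off-path (bright display) belief 1/4 gives 1/4·43 + 3/4·11 = 19.
Toxic: dull display gives 35 − 0 = 35; bright display gives 19 − 12 = 7. Stays. ✓
Palatable: dull display gives 35 − 0 = 35; bright display gives 19 − 27 = -8. Stays. ✓

Yes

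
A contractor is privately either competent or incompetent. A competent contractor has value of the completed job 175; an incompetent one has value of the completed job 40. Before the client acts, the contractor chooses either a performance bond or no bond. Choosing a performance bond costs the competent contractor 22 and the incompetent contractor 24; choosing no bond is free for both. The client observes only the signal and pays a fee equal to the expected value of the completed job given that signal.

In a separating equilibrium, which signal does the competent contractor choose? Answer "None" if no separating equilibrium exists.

None

Try competent → bond, incompetent → no bond:
  If types separate, bond earns payment 175 and no bond earns 40.
  Competent: bond gives 175 − 22 = 153; no bond gives 40 − 0 = 40. No deviation. ✓
  Incompetent: no bond gives 40 − 0 = 40; bond gives 175 − 24 = 151. Would deviate. ✗
Try competent → no bond, incompetent → bond:
  If types separate, no bond earns payment 175 and bond earns 40.
  Competent: no bond gives 175 − 0 = 175; bond gives 40 − 22 = 18. No deviation. ✓
  Incompetent: bond gives 40 − 24 = 16; no bond gives 175 − 0 = 175. Would deviate. ✗
Neither assignment is incentive-compatible.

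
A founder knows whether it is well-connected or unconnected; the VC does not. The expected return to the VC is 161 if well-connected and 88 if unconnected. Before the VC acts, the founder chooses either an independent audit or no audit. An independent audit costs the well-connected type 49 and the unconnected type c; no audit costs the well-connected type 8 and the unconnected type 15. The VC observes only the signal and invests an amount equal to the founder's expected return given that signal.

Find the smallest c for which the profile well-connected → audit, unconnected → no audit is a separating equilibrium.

88

Under separation: audit → well-connected (pays 161); no audit → unconnected (pays 88).
Well-connected: 161 − 49 = 112 ≥ 88 − 8 = 80. Holds regardless of c. ✓
Unconnected: 88 − 15 ≥ 161 − c, so c ≥ 161 − 73 = 88.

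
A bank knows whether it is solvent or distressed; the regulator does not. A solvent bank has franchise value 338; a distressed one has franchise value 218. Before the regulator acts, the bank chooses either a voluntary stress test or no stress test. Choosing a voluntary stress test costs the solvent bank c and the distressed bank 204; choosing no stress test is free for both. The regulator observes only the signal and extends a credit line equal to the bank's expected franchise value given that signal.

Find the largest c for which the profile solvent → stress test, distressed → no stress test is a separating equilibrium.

120

Under separation: stress test → solvent (pays 338); no stress test → distressed (pays 218).
Distressed: 218 − 0 = 218 ≥ 338 − 204 = 134. Holds regardless of c. ✓
Solvent: 338 − c ≥ 218 − 0, so c ≤ 338 − 218 = 120.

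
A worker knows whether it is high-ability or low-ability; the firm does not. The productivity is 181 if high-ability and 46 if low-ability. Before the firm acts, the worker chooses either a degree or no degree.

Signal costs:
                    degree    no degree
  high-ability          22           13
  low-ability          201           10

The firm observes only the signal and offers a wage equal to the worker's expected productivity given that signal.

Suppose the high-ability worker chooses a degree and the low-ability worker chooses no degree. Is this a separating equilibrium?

If types separate, degree earns payment 181 and no degree earns 46.
High-ability: degree gives 181 − 22 = 159; no degree gives 46 − 13 = 33. No deviation. ✓
Low-ability: no degree gives 46 − 10 = 36; degree gives 181 − 201 = -20. No deviation. ✓
Both incentive constraints hold.

Yes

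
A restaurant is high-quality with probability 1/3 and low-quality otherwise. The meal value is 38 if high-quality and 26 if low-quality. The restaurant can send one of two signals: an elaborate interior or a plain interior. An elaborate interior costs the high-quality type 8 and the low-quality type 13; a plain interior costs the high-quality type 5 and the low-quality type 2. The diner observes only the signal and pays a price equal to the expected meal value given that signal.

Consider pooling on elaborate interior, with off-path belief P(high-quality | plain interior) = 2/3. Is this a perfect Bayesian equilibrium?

No

On the equilibrium path (elaborate interior) the diner holds the prior 1/3 and pays 1/3·38 + 2/3·26 = 30. Off-path (plain interior) belief 2/3 gives 2/3·38 + 1/3·26 = 34.
High-quality: elaborate interior gives 30 − 8 = 22; plain interior gives 34 − 5 = 29. Deviates. ✗
Low-quality: elaborate interior gives 30 − 13 = 17; plain interior gives 34 − 2 = 32. Deviates. ✗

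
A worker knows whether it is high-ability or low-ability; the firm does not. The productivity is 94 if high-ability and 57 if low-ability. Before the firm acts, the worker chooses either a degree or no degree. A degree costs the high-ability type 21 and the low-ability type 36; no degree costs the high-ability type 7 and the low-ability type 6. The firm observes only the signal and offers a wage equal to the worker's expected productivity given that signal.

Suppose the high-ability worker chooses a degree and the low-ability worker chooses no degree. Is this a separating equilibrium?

No

If types separate, degree earns payment 94 and no degree earns 57.
High-ability: degree gives 94 − 21 = 73; no degree gives 57 − 7 = 50. No deviation. ✓
Low-ability: no degree gives 57 − 6 = 51; degree gives 94 − 36 = 58. Would deviate. ✗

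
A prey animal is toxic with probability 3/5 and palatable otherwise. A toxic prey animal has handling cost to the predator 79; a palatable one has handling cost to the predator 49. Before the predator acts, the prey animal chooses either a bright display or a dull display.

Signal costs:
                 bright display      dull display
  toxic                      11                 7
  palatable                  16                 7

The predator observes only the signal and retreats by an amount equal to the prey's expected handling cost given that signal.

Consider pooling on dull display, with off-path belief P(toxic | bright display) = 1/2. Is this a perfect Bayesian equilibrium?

At the pooled signal (dull display) the predator holds the prior 3/5 and pays 3/5·79 + 2/5·49 = 67. Off-path (bright display) belief 1/2 gives 1/2·79 + 1/2·49 = 64.
Toxic: dull display gives 67 − 7 = 60; bright display gives 64 − 11 = 53. Stays. ✓
Palatable: dull display gives 67 − 7 = 60; bright display gives 64 − 16 = 48. Stays. ✓

Yes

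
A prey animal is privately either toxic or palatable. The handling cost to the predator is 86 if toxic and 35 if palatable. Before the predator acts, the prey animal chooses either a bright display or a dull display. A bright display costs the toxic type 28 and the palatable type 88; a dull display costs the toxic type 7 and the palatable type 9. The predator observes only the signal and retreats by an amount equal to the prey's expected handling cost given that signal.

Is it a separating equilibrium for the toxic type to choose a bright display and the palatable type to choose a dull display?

If types separate, bright display earns payment 86 and dull display earns 35.
Toxic: bright display gives 86 − 28 = 58; dull display gives 35 − 7 = 28. No deviation. ✓
Palatable: dull display gives 35 − 9 = 26; bright display gives 86 − 88 = -2. No deviation. ✓
Both incentive constraints hold.

Yes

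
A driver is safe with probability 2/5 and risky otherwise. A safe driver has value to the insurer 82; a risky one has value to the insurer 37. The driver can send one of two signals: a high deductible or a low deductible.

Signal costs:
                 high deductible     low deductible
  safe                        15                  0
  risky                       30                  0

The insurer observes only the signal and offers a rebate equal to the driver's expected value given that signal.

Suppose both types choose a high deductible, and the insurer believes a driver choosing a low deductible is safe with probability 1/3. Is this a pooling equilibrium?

No

At the pooled signal (high deductible) the insurer holds the prior 2/5 and pays 2/5·82 + 3/5·37 = 55. Off-path (low deductible) belief 1/3 gives 1/3·82 + 2/3·37 = 52.
Safe: high deductible gives 55 − 15 = 40; low deductible gives 52 − 0 = 52. Deviates. ✗
Risky: high deductible gives 55 − 30 = 25; low deductible gives 52 − 0 = 52. Deviates. ✗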